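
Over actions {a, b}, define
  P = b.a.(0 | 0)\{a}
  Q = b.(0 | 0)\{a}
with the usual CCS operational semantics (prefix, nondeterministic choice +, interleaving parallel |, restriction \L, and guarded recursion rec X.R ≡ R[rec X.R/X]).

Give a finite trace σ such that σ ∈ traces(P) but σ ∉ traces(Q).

ba

LTS(P): 3 reachable states
  u0 = b.a.(0 | 0)\{a} :: ··b··> u1
  u1 = a.(0 | 0)\{a} :: ··a··> u2
  u2 = (0 | 0)\{a} :: deadlocked
LTS(Q): 2 reachable states
  v0 = b.(0 | 0)\{a} :: ··b··> v1
  v1 = (0 | 0)\{a} :: deadlocked
Trace ⟨ba⟩ through P, begin at {u0}:
  [1] b ⇒ {u1}
  [2] a ⇒ {u2}
  P completes σ.
Trace ⟨ba⟩ through Q, begin at {v0}:
  [1] b ⇒ {v1}
  [2] a ⇒ ∅  — Q cannot continue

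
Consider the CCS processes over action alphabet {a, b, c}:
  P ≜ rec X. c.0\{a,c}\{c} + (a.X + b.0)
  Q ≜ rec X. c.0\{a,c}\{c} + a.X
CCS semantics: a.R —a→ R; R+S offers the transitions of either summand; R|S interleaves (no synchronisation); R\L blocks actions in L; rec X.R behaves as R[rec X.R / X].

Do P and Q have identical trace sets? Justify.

P's transition system — 3 states:
  u0 = rec X. c.0\{a,c}\{c} + (a.X + b.0) has moves ··a··> u0, ··b··> u1, ··c··> u2
  u1 = 0 has moves ∅
  u2 = 0\{a,c}\{c} has moves ∅
Q's transition system — 2 states:
  v0 = rec X. c.0\{a,c}\{c} + a.X has moves ··a··> v0, ··c··> v1
  v1 = 0\{a,c}\{c} has moves ∅
Trace ⟨b⟩ through P, begin at {u0}:
  step 1 (b): {u1}
  P completes σ.
Trace ⟨b⟩ through Q, begin at {v0}:
  step 1 (b): ∅  — Q cannot continue

trace-distinct — witness ⟨b⟩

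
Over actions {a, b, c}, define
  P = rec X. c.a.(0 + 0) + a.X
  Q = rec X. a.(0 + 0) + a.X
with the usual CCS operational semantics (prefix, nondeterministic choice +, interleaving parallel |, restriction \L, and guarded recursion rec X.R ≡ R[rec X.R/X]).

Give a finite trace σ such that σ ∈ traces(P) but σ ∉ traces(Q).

c

P's transition system — 3 states:
  p0 = rec X. c.a.(0 + 0) + a.X :: =a=> p0, =c=> p1
  p1 = a.(0 + 0) :: =a=> p2
  p2 = 0 + 0 :: (no moves)
Q's transition system — 2 states:
  q0 = rec X. a.(0 + 0) + a.X :: =a=> q0, =a=> q1
  q1 = 0 + 0 :: (no moves)
Run σ = ⟨c⟩ on P: start {p0}
  [1] c ⇒ {p1}
  P completes σ.
Run σ = ⟨c⟩ on Q: start {q0}
  [1] c ⇒ ∅ (Q stuck)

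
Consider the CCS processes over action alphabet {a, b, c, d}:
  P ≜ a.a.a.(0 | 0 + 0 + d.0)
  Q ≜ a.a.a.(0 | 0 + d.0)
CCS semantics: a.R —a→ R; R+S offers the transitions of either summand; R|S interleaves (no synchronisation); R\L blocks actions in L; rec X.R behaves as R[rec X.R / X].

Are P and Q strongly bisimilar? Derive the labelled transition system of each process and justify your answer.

YES

Reachable graph of P (5 states):
  s0 = a.a.a.(0 | 0 + 0 + d.0) | -a-> s1
  s1 = a.a.(0 | 0 + 0 + d.0) | -a-> s2
  s2 = a.(0 | 0 + 0 + d.0) | -a-> s3
  s3 = 0 | 0 + 0 + d.0 | -d-> s4
  s4 = 0 | stopped
Reachable graph of Q (5 states):
  t0 = a.a.a.(0 | 0 + d.0) | -a-> t1
  t1 = a.a.(0 | 0 + d.0) | -a-> t2
  t2 = a.(0 | 0 + d.0) | -a-> t3
  t3 = 0 | 0 + d.0 | -d-> t4
  t4 = 0 | stopped
Coarsest stable partition (strong bisimilarity classes):
  B0 = {s0, t0}
  B1 = {s1, t1}
  B2 = {s2, t2}
  B3 = {s3, t3}
  B4 = {s4, t4}
s0 ∈ B0, t0 ∈ B0 → same block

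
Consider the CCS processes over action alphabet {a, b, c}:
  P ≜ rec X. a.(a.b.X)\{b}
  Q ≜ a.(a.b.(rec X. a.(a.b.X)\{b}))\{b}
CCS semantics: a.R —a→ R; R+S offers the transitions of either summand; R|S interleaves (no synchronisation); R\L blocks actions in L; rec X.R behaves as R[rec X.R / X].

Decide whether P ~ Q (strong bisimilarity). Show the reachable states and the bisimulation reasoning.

P's transition system — 3 states:
  p0 = rec X. a.(a.b.X)\{b} | --a--▸ p1
  p1 = (a.b.(rec X. a.(a.b.X)\{b}))\{b} | --a--▸ p2
  p2 = (b.(rec X. a.(a.b.X)\{b}))\{b} | stopped
Q's transition system — 3 states:
  q0 = a.(a.b.(rec X. a.(a.b.X)\{b}))\{b} | --a--▸ q1
  q1 = (a.b.(rec X. a.(a.b.X)\{b}))\{b} | --a--▸ q2
  q2 = (b.(rec X. a.(a.b.X)\{b}))\{b} | stopped
Bisimilarity quotient blocks:
  B0 = {p0, q0}
  B1 = {p1, q1}
  B2 = {p2, q2}
p0 ∈ B0, q0 ∈ B0 → same block

YES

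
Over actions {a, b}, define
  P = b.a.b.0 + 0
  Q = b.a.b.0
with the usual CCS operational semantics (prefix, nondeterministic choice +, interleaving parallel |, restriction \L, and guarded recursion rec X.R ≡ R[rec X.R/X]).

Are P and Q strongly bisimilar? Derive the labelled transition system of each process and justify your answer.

bisimilar

P's transition system — 4 states:
  s0 = b.a.b.0 + 0 :: —b→ s1
  s1 = a.b.0 :: —a→ s2
  s2 = b.0 :: —b→ s3
  s3 = 0 :: ∅
Q's transition system — 4 states:
  t0 = b.a.b.0 :: —b→ t1
  t1 = a.b.0 :: —a→ t2
  t2 = b.0 :: —b→ t3
  t3 = 0 :: ∅
Coarsest stable partition (strong bisimilarity classes):
  B0 = {s0, t0}
  B1 = {s1, t1}
  B2 = {s2, t2}
  B3 = {s3, t3}
s0 ∈ B0, t0 ∈ B0 → same block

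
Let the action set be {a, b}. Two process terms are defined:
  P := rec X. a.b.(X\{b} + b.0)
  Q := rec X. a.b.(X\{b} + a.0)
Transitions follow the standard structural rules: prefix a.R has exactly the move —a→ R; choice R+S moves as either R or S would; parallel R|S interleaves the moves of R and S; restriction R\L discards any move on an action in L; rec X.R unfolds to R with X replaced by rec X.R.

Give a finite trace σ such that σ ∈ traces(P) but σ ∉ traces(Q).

P's transition system — 5 states:
  m0 = rec X. a.b.(X\{b} + b.0) has moves —a→ m1
  m1 = b.((rec X. a.b.(X\{b} + b.0))\{b} + b.0) has moves —b→ m2
  m2 = (rec X. a.b.(X\{b} + b.0))\{b} + b.0 has moves —a→ m3, —b→ m4
  m3 = (b.((rec X. a.b.(X\{b} + b.0))\{b} + b.0))\{b} has moves (no moves)
  m4 = 0 has moves (no moves)
Q's transition system — 5 states:
  n0 = rec X. a.b.(X\{b} + a.0) has moves —a→ n1
  n1 = b.((rec X. a.b.(X\{b} + a.0))\{b} + a.0) has moves —b→ n2
  n2 = (rec X. a.b.(X\{b} + a.0))\{b} + a.0 has moves —a→ n3, —a→ n4
  n3 = (b.((rec X. a.b.(X\{b} + a.0))\{b} + a.0))\{b} has moves (no moves)
  n4 = 0 has moves (no moves)
Executing abb from P (initial set {m0}):
  [1] a ⇒ {m1}
  [2] b ⇒ {m2}
  [3] b ⇒ {m4}
  P completes σ.
Executing abb from Q (initial set {n0}):
  [1] a ⇒ {n1}
  [2] b ⇒ {n2}
  [3] b ⇒ ∅ (Q stuck)

abb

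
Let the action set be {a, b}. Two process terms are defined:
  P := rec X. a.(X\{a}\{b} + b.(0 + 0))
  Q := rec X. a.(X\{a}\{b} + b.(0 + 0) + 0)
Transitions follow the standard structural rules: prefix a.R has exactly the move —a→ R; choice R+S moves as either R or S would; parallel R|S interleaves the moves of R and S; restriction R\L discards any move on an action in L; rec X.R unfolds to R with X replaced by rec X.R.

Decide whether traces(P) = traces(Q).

Reachable graph of P (3 states):
  u0 = rec X. a.(X\{a}\{b} + b.(0 + 0)) → —a→ u1
  u1 = (rec X. a.(X\{a}\{b} + b.(0 + 0)))\{a}\{b} + b.(0 + 0) → —b→ u2
  u2 = 0 + 0 → deadlocked
Reachable graph of Q (3 states):
  v0 = rec X. a.(X\{a}\{b} + b.(0 + 0) + 0) → —a→ v1
  v1 = (rec X. a.(X\{a}\{b} + b.(0 + 0) + 0))\{a}\{b} + b.(0 + 0) + 0 → —b→ v2
  v2 = 0 + 0 → deadlocked
Bisimilarity quotient blocks:
  B0 = {u0, v0}
  B1 = {u1, v1}
  B2 = {u2, v2}
u0 ∈ B0, v0 ∈ B0 → same block
Bisimilar ⇒ trace-equivalent.

YES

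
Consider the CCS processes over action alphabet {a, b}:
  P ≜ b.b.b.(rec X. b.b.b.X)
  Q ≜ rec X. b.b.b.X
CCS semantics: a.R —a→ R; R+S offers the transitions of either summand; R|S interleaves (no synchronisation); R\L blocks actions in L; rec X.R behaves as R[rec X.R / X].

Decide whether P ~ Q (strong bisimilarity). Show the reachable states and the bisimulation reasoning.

LTS(P): 4 reachable states
  p0 = b.b.b.(rec X. b.b.b.X) | --b--▸ p1
  p1 = b.b.(rec X. b.b.b.X) | --b--▸ p2
  p2 = b.(rec X. b.b.b.X) | --b--▸ p3
  p3 = rec X. b.b.b.X | --b--▸ p1
LTS(Q): 3 reachable states
  q0 = rec X. b.b.b.X | --b--▸ q1
  q1 = b.b.(rec X. b.b.b.X) | --b--▸ q2
  q2 = b.(rec X. b.b.b.X) | --b--▸ q0
Coarsest stable partition (strong bisimilarity classes):
  B0 = {p0, p1, p2, p3, q0, q1, q2}
p0 ∈ B0, q0 ∈ B0 → same block

bisimilar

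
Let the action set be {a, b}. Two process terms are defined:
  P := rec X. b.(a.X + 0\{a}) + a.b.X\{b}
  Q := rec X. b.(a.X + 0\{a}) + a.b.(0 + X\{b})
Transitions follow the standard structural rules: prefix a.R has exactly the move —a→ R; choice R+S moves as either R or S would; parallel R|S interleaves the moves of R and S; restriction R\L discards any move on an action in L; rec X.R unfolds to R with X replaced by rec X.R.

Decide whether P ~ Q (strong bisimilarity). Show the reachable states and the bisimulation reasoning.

YES

Reachable graph of P (5 states):
  p0 = rec X. b.(a.X + 0\{a}) + a.b.X\{b} ⊢ =a=> p1, =b=> p2
  p1 = b.(rec X. b.(a.X + 0\{a}) + a.b.X\{b})\{b} ⊢ =b=> p3
  p2 = a.(rec X. b.(a.X + 0\{a}) + a.b.X\{b}) + 0\{a} ⊢ =a=> p0
  p3 = (rec X. b.(a.X + 0\{a}) + a.b.X\{b})\{b} ⊢ =a=> p4
  p4 = (b.(rec X. b.(a.X + 0\{a}) + a.b.X\{b})\{b})\{b} ⊢ stopped
Reachable graph of Q (5 states):
  q0 = rec X. b.(a.X + 0\{a}) + a.b.(0 + X\{b}) ⊢ =a=> q1, =b=> q2
  q1 = b.(0 + (rec X. b.(a.X + 0\{a}) + a.b.(0 + X\{b}))\{b}) ⊢ =b=> q3
  q2 = a.(rec X. b.(a.X + 0\{a}) + a.b.(0 + X\{b})) + 0\{a} ⊢ =a=> q0
  q3 = 0 + (rec X. b.(a.X + 0\{a}) + a.b.(0 + X\{b}))\{b} ⊢ =a=> q4
  q4 = (b.(0 + (rec X. b.(a.X + 0\{a}) + a.b.(0 + X\{b}))\{b}))\{b} ⊢ stopped
Coarsest stable partition (strong bisimilarity classes):
  B0 = {p0, q0}
  B1 = {p2, q2}
  B2 = {p1, q1}
  B3 = {p3, q3}
  B4 = {p4, q4}
p0 ∈ B0, q0 ∈ B0 → same block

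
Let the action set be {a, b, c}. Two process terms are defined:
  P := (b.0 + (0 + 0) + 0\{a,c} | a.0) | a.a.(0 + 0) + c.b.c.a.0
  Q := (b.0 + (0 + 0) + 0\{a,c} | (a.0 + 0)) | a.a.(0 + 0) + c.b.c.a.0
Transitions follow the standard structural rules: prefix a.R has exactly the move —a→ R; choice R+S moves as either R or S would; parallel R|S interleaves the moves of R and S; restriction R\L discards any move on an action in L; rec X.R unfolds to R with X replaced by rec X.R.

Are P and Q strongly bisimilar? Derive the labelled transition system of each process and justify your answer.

bisimilar

LTS(P): 13 reachable states
  p0 = (b.0 + (0 + 0) + 0\{a,c} | a.0) | a.a.(0 + 0) + c.b.c.a.0 has moves —a→ p1, —a→ p2, —b→ p3, —c→ p4
  p1 = (b.0 + (0 + 0) + 0\{a,c} | a.0) | a.(0 + 0) has moves —a→ p5, —a→ p6, —b→ p7
  p2 = 0\{a,c} | 0 | a.a.(0 + 0) has moves —a→ p6
  p3 = 0 | a.a.(0 + 0) has moves —a→ p7
  p4 = b.c.a.0 has moves —b→ p8
  p5 = (b.0 + (0 + 0) + 0\{a,c} | a.0) | (0 + 0) has moves —a→ p9, —b→ p10
  p6 = 0\{a,c} | 0 | a.(0 + 0) has moves —a→ p9
  p7 = 0 | a.(0 + 0) has moves —a→ p10
  p8 = c.a.0 has moves —c→ p11
  p9 = 0\{a,c} | 0 | (0 + 0) has moves deadlocked
  p10 = 0 | (0 + 0) has moves deadlocked
  p11 = a.0 has moves —a→ p12
  p12 = 0 has moves deadlocked
LTS(Q): 13 reachable states
  q0 = (b.0 + (0 + 0) + 0\{a,c} | (a.0 + 0)) | a.a.(0 + 0) + c.b.c.a.0 has moves —a→ q1, —a→ q2, —b→ q3, —c→ q4
  q1 = (b.0 + (0 + 0) + 0\{a,c} | (a.0 + 0)) | a.(0 + 0) has moves —a→ q5, —a→ q6, —b→ q7
  q2 = 0\{a,c} | 0 | a.a.(0 + 0) has moves —a→ q6
  q3 = 0 | a.a.(0 + 0) has moves —a→ q7
  q4 = b.c.a.0 has moves —b→ q8
  q5 = (b.0 + (0 + 0) + 0\{a,c} | (a.0 + 0)) | (0 + 0) has moves —a→ q9, —b→ q10
  q6 = 0\{a,c} | 0 | a.(0 + 0) has moves —a→ q9
  q7 = 0 | a.(0 + 0) has moves —a→ q10
  q8 = c.a.0 has moves —c→ q11
  q9 = 0\{a,c} | 0 | (0 + 0) has moves deadlocked
  q10 = 0 | (0 + 0) has moves deadlocked
  q11 = a.0 has moves —a→ q12
  q12 = 0 has moves deadlocked
Bisimilarity quotient blocks:
  B0 = {p0, q0}
  B1 = {p4, q4}
  B2 = {p8, q8}
  B3 = {p11, p6, p7, q11, q6, q7}
  B4 = {p10, p12, p9, q10, q12, q9}
  B5 = {p1, q1}
  B6 = {p5, q5}
  B7 = {p2, p3, q2, q3}
p0 ∈ B0, q0 ∈ B0 → same block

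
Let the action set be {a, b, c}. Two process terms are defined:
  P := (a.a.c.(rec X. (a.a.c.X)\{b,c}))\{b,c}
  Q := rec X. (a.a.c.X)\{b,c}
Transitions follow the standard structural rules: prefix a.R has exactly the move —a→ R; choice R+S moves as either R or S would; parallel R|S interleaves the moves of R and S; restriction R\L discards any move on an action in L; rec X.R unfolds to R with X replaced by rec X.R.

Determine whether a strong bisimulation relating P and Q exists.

YES

Reachable graph of P (3 states):
  p0 = (a.a.c.(rec X. (a.a.c.X)\{b,c}))\{b,c} → --a--▸ p1
  p1 = (a.c.(rec X. (a.a.c.X)\{b,c}))\{b,c} → --a--▸ p2
  p2 = (c.(rec X. (a.a.c.X)\{b,c}))\{b,c} → ∅
Reachable graph of Q (3 states):
  q0 = rec X. (a.a.c.X)\{b,c} → --a--▸ q1
  q1 = (a.c.(rec X. (a.a.c.X)\{b,c}))\{b,c} → --a--▸ q2
  q2 = (c.(rec X. (a.a.c.X)\{b,c}))\{b,c} → ∅
Partition-refinement fixed point:
  B0 = {p0, q0}
  B1 = {p1, q1}
  B2 = {p2, q2}
p0 ∈ B0, q0 ∈ B0 → same block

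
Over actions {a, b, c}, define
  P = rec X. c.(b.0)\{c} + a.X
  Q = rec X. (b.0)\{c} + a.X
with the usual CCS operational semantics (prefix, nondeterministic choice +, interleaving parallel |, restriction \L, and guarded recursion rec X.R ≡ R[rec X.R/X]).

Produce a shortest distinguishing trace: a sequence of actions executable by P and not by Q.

c

P's transition system — 3 states:
  m0 = rec X. c.(b.0)\{c} + a.X :: --a--▸ m0, --c--▸ m1
  m1 = (b.0)\{c} :: --b--▸ m2
  m2 = 0\{c} :: (no moves)
Q's transition system — 2 states:
  n0 = rec X. (b.0)\{c} + a.X :: --a--▸ n0, --b--▸ n1
  n1 = 0\{c} :: (no moves)
Executing c from P (initial set {m0}):
  step 1 (c): {m1}
  P completes σ.
Executing c from Q (initial set {n0}):
  step 1 (c): ∅  — Q cannot continue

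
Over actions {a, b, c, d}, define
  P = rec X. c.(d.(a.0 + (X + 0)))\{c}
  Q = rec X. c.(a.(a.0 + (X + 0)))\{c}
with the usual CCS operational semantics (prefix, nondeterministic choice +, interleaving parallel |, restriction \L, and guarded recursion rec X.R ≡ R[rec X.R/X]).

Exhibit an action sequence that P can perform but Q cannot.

P's transition system — 4 states:
  u0 = rec X. c.(d.(a.0 + (X + 0)))\{c} ⊢ ··c··> u1
  u1 = (d.(a.0 + ((rec X. c.(d.(a.0 + (X + 0)))\{c}) + 0)))\{c} ⊢ ··d··> u2
  u2 = (a.0 + ((rec X. c.(d.(a.0 + (X + 0)))\{c}) + 0))\{c} ⊢ ··a··> u3
  u3 = 0\{c} ⊢ stopped
Q's transition system — 4 states:
  v0 = rec X. c.(a.(a.0 + (X + 0)))\{c} ⊢ ··c··> v1
  v1 = (a.(a.0 + ((rec X. c.(a.(a.0 + (X + 0)))\{c}) + 0)))\{c} ⊢ ··a··> v2
  v2 = (a.0 + ((rec X. c.(a.(a.0 + (X + 0)))\{c}) + 0))\{c} ⊢ ··a··> v3
  v3 = 0\{c} ⊢ stopped
Trace ⟨cd⟩ through P, begin at {u0}:
  step 1 (c): {u1}
  step 2 (d): {u2}
  P completes σ.
Trace ⟨cd⟩ through Q, begin at {v0}:
  step 1 (c): {v1}
  step 2 (d): ∅ (Q stuck)

cd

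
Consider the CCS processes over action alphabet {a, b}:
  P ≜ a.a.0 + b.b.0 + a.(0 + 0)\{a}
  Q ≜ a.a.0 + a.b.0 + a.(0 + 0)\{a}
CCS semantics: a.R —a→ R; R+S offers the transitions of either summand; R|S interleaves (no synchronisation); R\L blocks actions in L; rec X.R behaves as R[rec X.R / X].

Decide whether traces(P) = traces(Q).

NO — witness ⟨b⟩

Reachable graph of P (5 states):
  m0 = a.a.0 + b.b.0 + a.(0 + 0)\{a} | —a→ m1, —a→ m2, —b→ m3
  m1 = (0 + 0)\{a} | (no moves)
  m2 = a.0 | —a→ m4
  m3 = b.0 | —b→ m4
  m4 = 0 | (no moves)
Reachable graph of Q (5 states):
  n0 = a.a.0 + a.b.0 + a.(0 + 0)\{a} | —a→ n1, —a→ n2, —a→ n3
  n1 = (0 + 0)\{a} | (no moves)
  n2 = a.0 | —a→ n4
  n3 = b.0 | —b→ n4
  n4 = 0 | (no moves)
Trace ⟨b⟩ through P, begin at {m0}:
  step 1 (b): {m3}
  P completes σ.
Trace ⟨b⟩ through Q, begin at {n0}:
  step 1 (b): ∅  — Q cannot continue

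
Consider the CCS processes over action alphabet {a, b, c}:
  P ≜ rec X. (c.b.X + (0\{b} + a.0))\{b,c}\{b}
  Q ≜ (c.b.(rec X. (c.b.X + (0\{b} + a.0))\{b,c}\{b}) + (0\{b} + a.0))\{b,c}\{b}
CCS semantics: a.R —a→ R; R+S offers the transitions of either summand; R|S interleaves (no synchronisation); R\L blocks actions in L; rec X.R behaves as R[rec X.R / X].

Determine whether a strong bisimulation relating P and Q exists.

LTS(P): 2 reachable states
  p0 = rec X. (c.b.X + (0\{b} + a.0))\{b,c}\{b} ⊢ ··a··> p1
  p1 = 0\{b,c}\{b} ⊢ (no moves)
LTS(Q): 2 reachable states
  q0 = (c.b.(rec X. (c.b.X + (0\{b} + a.0))\{b,c}\{b}) + (0\{b} + a.0))\{b,c}\{b} ⊢ ··a··> q1
  q1 = 0\{b,c}\{b} ⊢ (no moves)
Partition-refinement fixed point:
  B0 = {p0, q0}
  B1 = {p1, q1}
p0 ∈ B0, q0 ∈ B0 → same block

bisimilar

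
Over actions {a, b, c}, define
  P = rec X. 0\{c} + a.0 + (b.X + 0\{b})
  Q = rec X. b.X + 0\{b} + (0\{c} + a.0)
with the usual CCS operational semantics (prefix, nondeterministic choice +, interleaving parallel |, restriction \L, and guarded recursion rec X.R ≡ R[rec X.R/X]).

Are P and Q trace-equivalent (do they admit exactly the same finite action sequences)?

traces(P) = traces(Q)

Reachable graph of P (2 states):
  p0 = rec X. 0\{c} + a.0 + (b.X + 0\{b}) | —a→ p1, —b→ p0
  p1 = 0 | ∅
Reachable graph of Q (2 states):
  q0 = rec X. b.X + 0\{b} + (0\{c} + a.0) | —a→ q1, —b→ q0
  q1 = 0 | ∅
Coarsest stable partition (strong bisimilarity classes):
  B0 = {p0, q0}
  B1 = {p1, q1}
p0 ∈ B0, q0 ∈ B0 → same block
Bisimilar ⇒ trace-equivalent.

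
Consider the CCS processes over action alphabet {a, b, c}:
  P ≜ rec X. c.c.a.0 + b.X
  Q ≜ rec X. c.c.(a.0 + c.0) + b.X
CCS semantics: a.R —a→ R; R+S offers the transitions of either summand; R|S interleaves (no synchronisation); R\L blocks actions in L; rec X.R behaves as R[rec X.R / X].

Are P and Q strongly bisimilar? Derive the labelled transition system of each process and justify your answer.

not bisimilar

Reachable graph of P (4 states):
  m0 = rec X. c.c.a.0 + b.X → =b=> m0, =c=> m1
  m1 = c.a.0 → =c=> m2
  m2 = a.0 → =a=> m3
  m3 = 0 → ∅
Reachable graph of Q (4 states):
  n0 = rec X. c.c.(a.0 + c.0) + b.X → =b=> n0, =c=> n1
  n1 = c.(a.0 + c.0) → =c=> n2
  n2 = a.0 + c.0 → =a=> n3, =c=> n3
  n3 = 0 → ∅
Partition-refinement fixed point:
  B0 = {m0}
  B1 = {m1}
  B2 = {m2}
  B3 = {m3, n3}
  B4 = {n0}
  B5 = {n1}
  B6 = {n2}
m0 ∈ B0, n0 ∈ B4 → different blocks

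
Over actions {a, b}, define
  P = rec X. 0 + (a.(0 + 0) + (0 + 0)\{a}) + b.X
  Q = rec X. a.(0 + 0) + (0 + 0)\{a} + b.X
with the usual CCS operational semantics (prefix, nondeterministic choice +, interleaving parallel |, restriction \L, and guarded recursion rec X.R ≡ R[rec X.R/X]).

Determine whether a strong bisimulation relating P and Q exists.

YES

P's transition system — 2 states:
  s0 = rec X. 0 + (a.(0 + 0) + (0 + 0)\{a}) + b.X has moves ··a··> s1, ··b··> s0
  s1 = 0 + 0 has moves deadlocked
Q's transition system — 2 states:
  t0 = rec X. a.(0 + 0) + (0 + 0)\{a} + b.X has moves ··a··> t1, ··b··> t0
  t1 = 0 + 0 has moves deadlocked
Partition-refinement fixed point:
  B0 = {s0, t0}
  B1 = {s1, t1}
s0 ∈ B0, t0 ∈ B0 → same block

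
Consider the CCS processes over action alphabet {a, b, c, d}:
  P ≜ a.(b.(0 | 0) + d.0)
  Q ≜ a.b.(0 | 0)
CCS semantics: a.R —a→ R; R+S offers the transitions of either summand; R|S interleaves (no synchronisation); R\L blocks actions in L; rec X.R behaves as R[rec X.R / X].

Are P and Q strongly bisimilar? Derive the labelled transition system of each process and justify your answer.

not bisimilar

LTS(P): 4 reachable states
  m0 = a.(b.(0 | 0) + d.0) → ··a··> m1
  m1 = b.(0 | 0) + d.0 → ··b··> m2, ··d··> m3
  m2 = 0 | 0 → deadlocked
  m3 = 0 → deadlocked
LTS(Q): 3 reachable states
  n0 = a.b.(0 | 0) → ··a··> n1
  n1 = b.(0 | 0) → ··b··> n2
  n2 = 0 | 0 → deadlocked
Partition-refinement fixed point:
  B0 = {m0}
  B1 = {m1}
  B2 = {m2, m3, n2}
  B3 = {n0}
  B4 = {n1}
m0 ∈ B0, n0 ∈ B3 → different blocks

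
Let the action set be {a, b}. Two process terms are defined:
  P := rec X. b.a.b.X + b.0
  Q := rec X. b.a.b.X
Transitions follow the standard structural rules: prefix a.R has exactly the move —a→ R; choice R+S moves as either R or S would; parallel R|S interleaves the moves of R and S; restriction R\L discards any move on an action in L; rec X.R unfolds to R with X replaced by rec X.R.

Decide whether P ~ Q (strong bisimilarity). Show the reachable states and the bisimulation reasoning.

NO

Reachable graph of P (4 states):
  m0 = rec X. b.a.b.X + b.0 → -b-> m1, -b-> m2
  m1 = 0 → stopped
  m2 = a.b.(rec X. b.a.b.X + b.0) → -a-> m3
  m3 = b.(rec X. b.a.b.X + b.0) → -b-> m0
Reachable graph of Q (3 states):
  n0 = rec X. b.a.b.X → -b-> n1
  n1 = a.b.(rec X. b.a.b.X) → -a-> n2
  n2 = b.(rec X. b.a.b.X) → -b-> n0
Coarsest stable partition (strong bisimilarity classes):
  B0 = {m0}
  B1 = {m2}
  B2 = {m3}
  B3 = {m1}
  B4 = {n0}
  B5 = {n1}
  B6 = {n2}
m0 ∈ B0, n0 ∈ B4 → different blocks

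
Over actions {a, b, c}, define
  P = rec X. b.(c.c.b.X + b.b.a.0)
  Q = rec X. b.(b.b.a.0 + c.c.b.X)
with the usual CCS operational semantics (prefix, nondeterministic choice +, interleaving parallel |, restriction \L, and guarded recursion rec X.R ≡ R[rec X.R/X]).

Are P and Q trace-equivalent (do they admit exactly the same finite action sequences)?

P's transition system — 7 states:
  s0 = rec X. b.(c.c.b.X + b.b.a.0) ⊢ —b→ s1
  s1 = c.c.b.(rec X. b.(c.c.b.X + b.b.a.0)) + b.b.a.0 ⊢ —b→ s2, —c→ s3
  s2 = b.a.0 ⊢ —b→ s4
  s3 = c.b.(rec X. b.(c.c.b.X + b.b.a.0)) ⊢ —c→ s5
  s4 = a.0 ⊢ —a→ s6
  s5 = b.(rec X. b.(c.c.b.X + b.b.a.0)) ⊢ —b→ s0
  s6 = 0 ⊢ (no moves)
Q's transition system — 7 states:
  t0 = rec X. b.(b.b.a.0 + c.c.b.X) ⊢ —b→ t1
  t1 = b.b.a.0 + c.c.b.(rec X. b.(b.b.a.0 + c.c.b.X)) ⊢ —b→ t2, —c→ t3
  t2 = b.a.0 ⊢ —b→ t4
  t3 = c.b.(rec X. b.(b.b.a.0 + c.c.b.X)) ⊢ —c→ t5
  t4 = a.0 ⊢ —a→ t6
  t5 = b.(rec X. b.(b.b.a.0 + c.c.b.X)) ⊢ —b→ t0
  t6 = 0 ⊢ (no moves)
Partition-refinement fixed point:
  B0 = {s0, t0}
  B1 = {s1, t1}
  B2 = {s3, t3}
  B3 = {s5, t5}
  B4 = {s2, t2}
  B5 = {s4, t4}
  B6 = {s6, t6}
s0 ∈ B0, t0 ∈ B0 → same block
Bisimilar ⇒ trace-equivalent.

YES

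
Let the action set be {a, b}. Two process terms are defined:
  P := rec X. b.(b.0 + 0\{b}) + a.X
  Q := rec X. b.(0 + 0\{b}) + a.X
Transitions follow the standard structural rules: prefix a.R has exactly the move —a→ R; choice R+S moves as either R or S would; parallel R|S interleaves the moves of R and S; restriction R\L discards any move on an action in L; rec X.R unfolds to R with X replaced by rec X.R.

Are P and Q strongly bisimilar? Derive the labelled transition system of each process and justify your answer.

P ≁ Q

Reachable graph of P (3 states):
  u0 = rec X. b.(b.0 + 0\{b}) + a.X has moves —a→ u0, —b→ u1
  u1 = b.0 + 0\{b} has moves —b→ u2
  u2 = 0 has moves stopped
Reachable graph of Q (2 states):
  v0 = rec X. b.(0 + 0\{b}) + a.X has moves —a→ v0, —b→ v1
  v1 = 0 + 0\{b} has moves stopped
Bisimilarity quotient blocks:
  B0 = {u0}
  B1 = {u1}
  B2 = {u2, v1}
  B3 = {v0}
u0 ∈ B0, v0 ∈ B3 → different blocks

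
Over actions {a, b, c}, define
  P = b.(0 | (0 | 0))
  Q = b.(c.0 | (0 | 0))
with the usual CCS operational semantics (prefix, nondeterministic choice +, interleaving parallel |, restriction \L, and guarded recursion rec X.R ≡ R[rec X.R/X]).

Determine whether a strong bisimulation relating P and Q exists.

not bisimilar

Reachable graph of P (2 states):
  u0 = b.(0 | (0 | 0)) ⊢ ··b··> u1
  u1 = 0 | (0 | 0) ⊢ (no moves)
Reachable graph of Q (3 states):
  v0 = b.(c.0 | (0 | 0)) ⊢ ··b··> v1
  v1 = c.0 | (0 | 0) ⊢ ··c··> v2
  v2 = 0 | (0 | 0) ⊢ (no moves)
Coarsest stable partition (strong bisimilarity classes):
  B0 = {u0}
  B1 = {u1, v2}
  B2 = {v0}
  B3 = {v1}
u0 ∈ B0, v0 ∈ B2 → different blocks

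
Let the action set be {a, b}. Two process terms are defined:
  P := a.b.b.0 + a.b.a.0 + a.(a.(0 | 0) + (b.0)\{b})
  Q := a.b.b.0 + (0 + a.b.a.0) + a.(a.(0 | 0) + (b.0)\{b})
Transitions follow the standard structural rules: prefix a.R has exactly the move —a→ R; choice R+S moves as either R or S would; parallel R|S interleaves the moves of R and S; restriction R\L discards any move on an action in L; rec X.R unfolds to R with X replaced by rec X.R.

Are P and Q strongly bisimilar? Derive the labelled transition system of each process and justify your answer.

YES

P's transition system — 8 states:
  u0 = a.b.b.0 + a.b.a.0 + a.(a.(0 | 0) + (b.0)\{b}) has moves -a-> u1, -a-> u2, -a-> u3
  u1 = a.(0 | 0) + (b.0)\{b} has moves -a-> u4
  u2 = b.a.0 has moves -b-> u5
  u3 = b.b.0 has moves -b-> u6
  u4 = 0 | 0 has moves stopped
  u5 = a.0 has moves -a-> u7
  u6 = b.0 has moves -b-> u7
  u7 = 0 has moves stopped
Q's transition system — 8 states:
  v0 = a.b.b.0 + (0 + a.b.a.0) + a.(a.(0 | 0) + (b.0)\{b}) has moves -a-> v1, -a-> v2, -a-> v3
  v1 = a.(0 | 0) + (b.0)\{b} has moves -a-> v4
  v2 = b.a.0 has moves -b-> v5
  v3 = b.b.0 has moves -b-> v6
  v4 = 0 | 0 has moves stopped
  v5 = a.0 has moves -a-> v7
  v6 = b.0 has moves -b-> v7
  v7 = 0 has moves stopped
Coarsest stable partition (strong bisimilarity classes):
  B0 = {u0, v0}
  B1 = {u1, u5, v1, v5}
  B2 = {u4, u7, v4, v7}
  B3 = {u3, v3}
  B4 = {u6, v6}
  B5 = {u2, v2}
u0 ∈ B0, v0 ∈ B0 → same block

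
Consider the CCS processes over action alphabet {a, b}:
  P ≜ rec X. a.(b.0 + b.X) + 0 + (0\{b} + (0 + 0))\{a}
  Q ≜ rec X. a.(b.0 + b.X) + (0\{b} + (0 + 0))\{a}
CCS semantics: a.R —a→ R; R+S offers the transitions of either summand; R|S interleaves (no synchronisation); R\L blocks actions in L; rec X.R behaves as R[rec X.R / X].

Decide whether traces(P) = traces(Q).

YES

LTS(P): 3 reachable states
  s0 = rec X. a.(b.0 + b.X) + 0 + (0\{b} + (0 + 0))\{a} :: —a→ s1
  s1 = b.0 + b.(rec X. a.(b.0 + b.X) + 0 + (0\{b} + (0 + 0))\{a}) :: —b→ s0, —b→ s2
  s2 = 0 :: ∅
LTS(Q): 3 reachable states
  t0 = rec X. a.(b.0 + b.X) + (0\{b} + (0 + 0))\{a} :: —a→ t1
  t1 = b.0 + b.(rec X. a.(b.0 + b.X) + (0\{b} + (0 + 0))\{a}) :: —b→ t0, —b→ t2
  t2 = 0 :: ∅
Partition-refinement fixed point:
  B0 = {s0, t0}
  B1 = {s1, t1}
  B2 = {s2, t2}
s0 ∈ B0, t0 ∈ B0 → same block
Bisimilar ⇒ trace-equivalent.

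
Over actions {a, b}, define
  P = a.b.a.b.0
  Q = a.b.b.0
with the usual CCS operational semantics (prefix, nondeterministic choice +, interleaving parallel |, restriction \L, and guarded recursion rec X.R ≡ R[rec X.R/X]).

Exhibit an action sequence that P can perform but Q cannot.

Reachable graph of P (5 states):
  u0 = a.b.a.b.0 | --a--▸ u1
  u1 = b.a.b.0 | --b--▸ u2
  u2 = a.b.0 | --a--▸ u3
  u3 = b.0 | --b--▸ u4
  u4 = 0 | ·
Reachable graph of Q (4 states):
  v0 = a.b.b.0 | --a--▸ v1
  v1 = b.b.0 | --b--▸ v2
  v2 = b.0 | --b--▸ v3
  v3 = 0 | ·
Trace ⟨aba⟩ through P, begin at {u0}:
  [1] a ⇒ {u1}
  [2] b ⇒ {u2}
  [3] a ⇒ {u3}
  — P admits the full trace.
Trace ⟨aba⟩ through Q, begin at {v0}:
  [1] a ⇒ {v1}
  [2] b ⇒ {v2}
  [3] a ⇒ no successor for Q

aba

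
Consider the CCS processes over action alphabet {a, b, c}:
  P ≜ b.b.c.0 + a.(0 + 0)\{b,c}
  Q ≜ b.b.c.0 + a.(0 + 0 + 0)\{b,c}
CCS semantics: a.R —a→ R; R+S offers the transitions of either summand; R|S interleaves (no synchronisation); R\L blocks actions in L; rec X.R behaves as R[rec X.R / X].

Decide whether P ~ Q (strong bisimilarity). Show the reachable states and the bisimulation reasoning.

P's transition system — 5 states:
  s0 = b.b.c.0 + a.(0 + 0)\{b,c} ⊢ ··a··> s1, ··b··> s2
  s1 = (0 + 0)\{b,c} ⊢ stopped
  s2 = b.c.0 ⊢ ··b··> s3
  s3 = c.0 ⊢ ··c··> s4
  s4 = 0 ⊢ stopped
Q's transition system — 5 states:
  t0 = b.b.c.0 + a.(0 + 0 + 0)\{b,c} ⊢ ··a··> t1, ··b··> t2
  t1 = (0 + 0 + 0)\{b,c} ⊢ stopped
  t2 = b.c.0 ⊢ ··b··> t3
  t3 = c.0 ⊢ ··c··> t4
  t4 = 0 ⊢ stopped
Partition-refinement fixed point:
  B0 = {s0, t0}
  B1 = {s1, s4, t1, t4}
  B2 = {s2, t2}
  B3 = {s3, t3}
s0 ∈ B0, t0 ∈ B0 → same block

YES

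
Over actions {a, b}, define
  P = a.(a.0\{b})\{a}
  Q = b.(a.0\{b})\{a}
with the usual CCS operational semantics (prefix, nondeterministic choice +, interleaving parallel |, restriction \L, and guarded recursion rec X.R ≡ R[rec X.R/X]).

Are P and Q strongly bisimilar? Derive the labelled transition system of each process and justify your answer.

Reachable graph of P (2 states):
  u0 = a.(a.0\{b})\{a} :: ··a··> u1
  u1 = (a.0\{b})\{a} :: deadlocked
Reachable graph of Q (2 states):
  v0 = b.(a.0\{b})\{a} :: ··b··> v1
  v1 = (a.0\{b})\{a} :: deadlocked
Partition-refinement fixed point:
  B0 = {u0}
  B1 = {u1, v1}
  B2 = {v0}
u0 ∈ B0, v0 ∈ B2 → different blocks

NO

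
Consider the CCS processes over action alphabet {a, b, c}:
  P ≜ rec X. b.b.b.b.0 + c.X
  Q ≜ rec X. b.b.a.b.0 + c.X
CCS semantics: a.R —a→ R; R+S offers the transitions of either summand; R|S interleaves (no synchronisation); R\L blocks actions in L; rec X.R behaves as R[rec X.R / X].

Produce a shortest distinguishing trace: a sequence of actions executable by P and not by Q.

bbb

LTS(P): 5 reachable states
  s0 = rec X. b.b.b.b.0 + c.X | -b-> s1, -c-> s0
  s1 = b.b.b.0 | -b-> s2
  s2 = b.b.0 | -b-> s3
  s3 = b.0 | -b-> s4
  s4 = 0 | ∅
LTS(Q): 5 reachable states
  t0 = rec X. b.b.a.b.0 + c.X | -b-> t1, -c-> t0
  t1 = b.a.b.0 | -b-> t2
  t2 = a.b.0 | -a-> t3
  t3 = b.0 | -b-> t4
  t4 = 0 | ∅
Executing bbb from P (initial set {s0}):
  [1] b ⇒ {s1}
  [2] b ⇒ {s2}
  [3] b ⇒ {s3}
  — P admits the full trace.
Executing bbb from Q (initial set {t0}):
  [1] b ⇒ {t1}
  [2] b ⇒ {t2}
  [3] b ⇒ ∅  — Q cannot continue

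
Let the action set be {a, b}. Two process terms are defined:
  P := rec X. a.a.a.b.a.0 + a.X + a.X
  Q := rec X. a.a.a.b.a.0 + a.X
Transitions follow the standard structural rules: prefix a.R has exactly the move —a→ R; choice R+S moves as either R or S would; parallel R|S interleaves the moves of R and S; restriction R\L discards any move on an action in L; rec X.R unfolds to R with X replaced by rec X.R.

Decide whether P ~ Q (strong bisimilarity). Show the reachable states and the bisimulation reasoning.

P ~ Q

P's transition system — 6 states:
  u0 = rec X. a.a.a.b.a.0 + a.X + a.X | --a--▸ u0, --a--▸ u1
  u1 = a.a.b.a.0 | --a--▸ u2
  u2 = a.b.a.0 | --a--▸ u3
  u3 = b.a.0 | --b--▸ u4
  u4 = a.0 | --a--▸ u5
  u5 = 0 | (no moves)
Q's transition system — 6 states:
  v0 = rec X. a.a.a.b.a.0 + a.X | --a--▸ v0, --a--▸ v1
  v1 = a.a.b.a.0 | --a--▸ v2
  v2 = a.b.a.0 | --a--▸ v3
  v3 = b.a.0 | --b--▸ v4
  v4 = a.0 | --a--▸ v5
  v5 = 0 | (no moves)
Partition-refinement fixed point:
  B0 = {u0, v0}
  B1 = {u1, v1}
  B2 = {u2, v2}
  B3 = {u3, v3}
  B4 = {u4, v4}
  B5 = {u5, v5}
u0 ∈ B0, v0 ∈ B0 → same block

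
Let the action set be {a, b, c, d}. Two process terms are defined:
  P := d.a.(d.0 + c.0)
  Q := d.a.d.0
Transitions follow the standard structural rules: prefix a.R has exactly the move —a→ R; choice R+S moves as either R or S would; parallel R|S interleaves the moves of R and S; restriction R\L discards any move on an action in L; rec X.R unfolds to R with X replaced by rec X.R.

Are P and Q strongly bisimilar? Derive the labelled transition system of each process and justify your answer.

Reachable graph of P (4 states):
  p0 = d.a.(d.0 + c.0) → --d--▸ p1
  p1 = a.(d.0 + c.0) → --a--▸ p2
  p2 = d.0 + c.0 → --c--▸ p3, --d--▸ p3
  p3 = 0 → ∅
Reachable graph of Q (4 states):
  q0 = d.a.d.0 → --d--▸ q1
  q1 = a.d.0 → --a--▸ q2
  q2 = d.0 → --d--▸ q3
  q3 = 0 → ∅
Bisimilarity quotient blocks:
  B0 = {p0}
  B1 = {p1}
  B2 = {p2}
  B3 = {p3, q3}
  B4 = {q0}
  B5 = {q1}
  B6 = {q2}
p0 ∈ B0, q0 ∈ B4 → different blocks

P ≁ Q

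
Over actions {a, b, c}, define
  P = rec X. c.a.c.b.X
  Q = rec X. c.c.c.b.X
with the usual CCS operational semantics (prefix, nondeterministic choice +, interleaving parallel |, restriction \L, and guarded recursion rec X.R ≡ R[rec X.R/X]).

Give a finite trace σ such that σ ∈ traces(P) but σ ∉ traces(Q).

P's transition system — 4 states:
  p0 = rec X. c.a.c.b.X | ··c··> p1
  p1 = a.c.b.(rec X. c.a.c.b.X) | ··a··> p2
  p2 = c.b.(rec X. c.a.c.b.X) | ··c··> p3
  p3 = b.(rec X. c.a.c.b.X) | ··b··> p0
Q's transition system — 4 states:
  q0 = rec X. c.c.c.b.X | ··c··> q1
  q1 = c.c.b.(rec X. c.c.c.b.X) | ··c··> q2
  q2 = c.b.(rec X. c.c.c.b.X) | ··c··> q3
  q3 = b.(rec X. c.c.c.b.X) | ··b··> q0
Run σ = ⟨ca⟩ on P: start {p0}
  after c @ step 1: {p1}
  after a @ step 2: {p2}
  — P admits the full trace.
Run σ = ⟨ca⟩ on Q: start {q0}
  after c @ step 1: {q1}
  after a @ step 2: ∅  — Q cannot continue

ca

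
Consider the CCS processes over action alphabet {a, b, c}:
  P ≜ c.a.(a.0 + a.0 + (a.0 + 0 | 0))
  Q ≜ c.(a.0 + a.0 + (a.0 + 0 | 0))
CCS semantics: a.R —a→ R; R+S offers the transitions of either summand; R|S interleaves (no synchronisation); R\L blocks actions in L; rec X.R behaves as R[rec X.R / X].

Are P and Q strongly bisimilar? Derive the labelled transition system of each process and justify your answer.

P ≁ Q

P's transition system — 4 states:
  u0 = c.a.(a.0 + a.0 + (a.0 + 0 | 0)) → --c--▸ u1
  u1 = a.(a.0 + a.0 + (a.0 + 0 | 0)) → --a--▸ u2
  u2 = a.0 + a.0 + (a.0 + 0 | 0) → --a--▸ u3
  u3 = 0 → ·
Q's transition system — 3 states:
  v0 = c.(a.0 + a.0 + (a.0 + 0 | 0)) → --c--▸ v1
  v1 = a.0 + a.0 + (a.0 + 0 | 0) → --a--▸ v2
  v2 = 0 → ·
Coarsest stable partition (strong bisimilarity classes):
  B0 = {u0}
  B1 = {u1}
  B2 = {u2, v1}
  B3 = {u3, v2}
  B4 = {v0}
u0 ∈ B0, v0 ∈ B4 → different blocks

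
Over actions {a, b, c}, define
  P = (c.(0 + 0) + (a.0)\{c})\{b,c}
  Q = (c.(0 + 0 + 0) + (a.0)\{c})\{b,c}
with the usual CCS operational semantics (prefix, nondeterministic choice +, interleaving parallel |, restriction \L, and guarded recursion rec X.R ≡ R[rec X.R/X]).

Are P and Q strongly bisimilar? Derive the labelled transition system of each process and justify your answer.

bisimilar

P's transition system — 2 states:
  s0 = (c.(0 + 0) + (a.0)\{c})\{b,c} → -a-> s1
  s1 = 0\{c}\{b,c} → stopped
Q's transition system — 2 states:
  t0 = (c.(0 + 0 + 0) + (a.0)\{c})\{b,c} → -a-> t1
  t1 = 0\{c}\{b,c} → stopped
Bisimilarity quotient blocks:
  B0 = {s0, t0}
  B1 = {s1, t1}
s0 ∈ B0, t0 ∈ B0 → same block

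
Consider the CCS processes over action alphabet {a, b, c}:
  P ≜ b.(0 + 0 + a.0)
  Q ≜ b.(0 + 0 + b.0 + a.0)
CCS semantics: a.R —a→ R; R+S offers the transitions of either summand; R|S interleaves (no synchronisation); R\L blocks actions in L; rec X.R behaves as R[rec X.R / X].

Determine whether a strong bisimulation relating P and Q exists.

LTS(P): 3 reachable states
  u0 = b.(0 + 0 + a.0) ⊢ —b→ u1
  u1 = 0 + 0 + a.0 ⊢ —a→ u2
  u2 = 0 ⊢ ∅
LTS(Q): 3 reachable states
  v0 = b.(0 + 0 + b.0 + a.0) ⊢ —b→ v1
  v1 = 0 + 0 + b.0 + a.0 ⊢ —a→ v2, —b→ v2
  v2 = 0 ⊢ ∅
Partition-refinement fixed point:
  B0 = {u0}
  B1 = {u1}
  B2 = {u2, v2}
  B3 = {v0}
  B4 = {v1}
u0 ∈ B0, v0 ∈ B3 → different blocks

not bisimilar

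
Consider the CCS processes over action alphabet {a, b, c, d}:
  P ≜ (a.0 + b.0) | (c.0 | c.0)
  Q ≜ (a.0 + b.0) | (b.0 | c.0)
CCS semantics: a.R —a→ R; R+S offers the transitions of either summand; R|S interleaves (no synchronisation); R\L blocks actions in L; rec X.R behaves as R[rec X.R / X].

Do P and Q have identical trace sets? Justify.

P's transition system — 8 states:
  m0 = (a.0 + b.0) | (c.0 | c.0) has moves —a→ m1, —b→ m1, —c→ m2, —c→ m3
  m1 = 0 | (c.0 | c.0) has moves —c→ m4, —c→ m5
  m2 = (a.0 + b.0) | (0 | c.0) has moves —a→ m4, —b→ m4, —c→ m6
  m3 = (a.0 + b.0) | (c.0 | 0) has moves —a→ m5, —b→ m5, —c→ m6
  m4 = 0 | (0 | c.0) has moves —c→ m7
  m5 = 0 | (c.0 | 0) has moves —c→ m7
  m6 = (a.0 + b.0) | (0 | 0) has moves —a→ m7, —b→ m7
  m7 = 0 | (0 | 0) has moves (no moves)
Q's transition system — 8 states:
  n0 = (a.0 + b.0) | (b.0 | c.0) has moves —a→ n1, —b→ n1, —b→ n2, —c→ n3
  n1 = 0 | (b.0 | c.0) has moves —b→ n4, —c→ n5
  n2 = (a.0 + b.0) | (0 | c.0) has moves —a→ n4, —b→ n4, —c→ n6
  n3 = (a.0 + b.0) | (b.0 | 0) has moves —a→ n5, —b→ n5, —b→ n6
  n4 = 0 | (0 | c.0) has moves —c→ n7
  n5 = 0 | (b.0 | 0) has moves —b→ n7
  n6 = (a.0 + b.0) | (0 | 0) has moves —a→ n7, —b→ n7
  n7 = 0 | (0 | 0) has moves (no moves)
Executing cc from P (initial set {m0}):
  [1] c ⇒ {m2, m3}
  [2] c ⇒ {m6}
  — P admits the full trace.
Executing cc from Q (initial set {n0}):
  [1] c ⇒ {n3}
  [2] c ⇒ no successor for Q

trace-distinct — witness ⟨cc⟩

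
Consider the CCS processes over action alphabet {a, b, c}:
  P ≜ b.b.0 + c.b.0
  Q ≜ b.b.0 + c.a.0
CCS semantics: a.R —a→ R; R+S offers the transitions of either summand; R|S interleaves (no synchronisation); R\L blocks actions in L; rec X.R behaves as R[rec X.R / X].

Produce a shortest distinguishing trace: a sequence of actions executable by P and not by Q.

cb

Reachable graph of P (3 states):
  s0 = b.b.0 + c.b.0 → —b→ s1, —c→ s1
  s1 = b.0 → —b→ s2
  s2 = 0 → ·
Reachable graph of Q (4 states):
  t0 = b.b.0 + c.a.0 → —b→ t1, —c→ t2
  t1 = b.0 → —b→ t3
  t2 = a.0 → —a→ t3
  t3 = 0 → ·
Run σ = ⟨cb⟩ on P: start {s0}
  step 1 (c): {s1}
  step 2 (b): {s2}
  P completes σ.
Run σ = ⟨cb⟩ on Q: start {t0}
  step 1 (c): {t2}
  step 2 (b): ∅  — Q cannot continue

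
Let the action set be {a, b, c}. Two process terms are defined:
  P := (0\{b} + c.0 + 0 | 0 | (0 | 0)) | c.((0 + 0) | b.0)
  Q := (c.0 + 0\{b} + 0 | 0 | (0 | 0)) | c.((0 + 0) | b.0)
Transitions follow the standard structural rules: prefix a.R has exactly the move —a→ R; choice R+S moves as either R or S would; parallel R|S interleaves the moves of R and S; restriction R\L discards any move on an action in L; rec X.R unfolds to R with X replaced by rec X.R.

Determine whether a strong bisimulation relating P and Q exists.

LTS(P): 6 reachable states
  m0 = (0\{b} + c.0 + 0 | 0 | (0 | 0)) | c.((0 + 0) | b.0) → =c=> m1, =c=> m2
  m1 = (0\{b} + c.0 + 0 | 0 | (0 | 0)) | ((0 + 0) | b.0) → =b=> m3, =c=> m4
  m2 = 0 | c.((0 + 0) | b.0) → =c=> m4
  m3 = (0\{b} + c.0 + 0 | 0 | (0 | 0)) | ((0 + 0) | 0) → =c=> m5
  m4 = 0 | ((0 + 0) | b.0) → =b=> m5
  m5 = 0 | ((0 + 0) | 0) → deadlocked
LTS(Q): 6 reachable states
  n0 = (c.0 + 0\{b} + 0 | 0 | (0 | 0)) | c.((0 + 0) | b.0) → =c=> n1, =c=> n2
  n1 = (c.0 + 0\{b} + 0 | 0 | (0 | 0)) | ((0 + 0) | b.0) → =b=> n3, =c=> n4
  n2 = 0 | c.((0 + 0) | b.0) → =c=> n4
  n3 = (c.0 + 0\{b} + 0 | 0 | (0 | 0)) | ((0 + 0) | 0) → =c=> n5
  n4 = 0 | ((0 + 0) | b.0) → =b=> n5
  n5 = 0 | ((0 + 0) | 0) → deadlocked
Partition-refinement fixed point:
  B0 = {m0, n0}
  B1 = {m1, n1}
  B2 = {m4, n4}
  B3 = {m5, n5}
  B4 = {m3, n3}
  B5 = {m2, n2}
m0 ∈ B0, n0 ∈ B0 → same block

YES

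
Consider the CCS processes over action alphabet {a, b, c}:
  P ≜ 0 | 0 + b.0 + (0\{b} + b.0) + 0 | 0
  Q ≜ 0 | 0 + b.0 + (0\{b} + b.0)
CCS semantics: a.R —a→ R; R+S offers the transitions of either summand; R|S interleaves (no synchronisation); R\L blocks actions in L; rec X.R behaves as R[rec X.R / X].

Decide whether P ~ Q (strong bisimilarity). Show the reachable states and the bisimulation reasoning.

LTS(P): 2 reachable states
  u0 = 0 | 0 + b.0 + (0\{b} + b.0) + 0 | 0 ⊢ =b=> u1
  u1 = 0 ⊢ deadlocked
LTS(Q): 2 reachable states
  v0 = 0 | 0 + b.0 + (0\{b} + b.0) ⊢ =b=> v1
  v1 = 0 ⊢ deadlocked
Bisimilarity quotient blocks:
  B0 = {u0, v0}
  B1 = {u1, v1}
u0 ∈ B0, v0 ∈ B0 → same block

P ~ Q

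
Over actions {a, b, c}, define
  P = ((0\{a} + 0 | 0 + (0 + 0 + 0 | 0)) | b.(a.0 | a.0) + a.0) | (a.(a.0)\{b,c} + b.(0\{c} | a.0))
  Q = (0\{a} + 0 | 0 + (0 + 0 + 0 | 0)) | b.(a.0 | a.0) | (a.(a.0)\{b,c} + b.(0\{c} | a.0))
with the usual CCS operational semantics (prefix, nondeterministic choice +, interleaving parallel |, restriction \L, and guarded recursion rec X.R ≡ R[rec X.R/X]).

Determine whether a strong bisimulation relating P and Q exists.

P ≁ Q

LTS(P): 30 reachable states
  m0 = ((0\{a} + 0 | 0 + (0 + 0 + 0 | 0)) | b.(a.0 | a.0) + a.0) | (a.(a.0)\{b,c} + b.(0\{c} | a.0)) has moves =a=> m1, =a=> m2, =b=> m3, =b=> m4
  m1 = ((0\{a} + 0 | 0 + (0 + 0 + 0 | 0)) | b.(a.0 | a.0) + a.0) | (a.0)\{b,c} has moves =a=> m5, =a=> m6, =b=> m7
  m2 = 0 | (a.(a.0)\{b,c} + b.(0\{c} | a.0)) has moves =a=> m6, =b=> m8
  m3 = ((0\{a} + 0 | 0 + (0 + 0 + 0 | 0)) | b.(a.0 | a.0) + a.0) | (0\{c} | a.0) has moves =a=> m8, =a=> m9, =b=> m10
  m4 = (0\{a} + 0 | 0 + (0 + 0 + 0 | 0)) | (a.0 | a.0) | (a.(a.0)\{b,c} + b.(0\{c} | a.0)) has moves =a=> m11, =a=> m12, =a=> m7, =b=> m10
  m5 = ((0\{a} + 0 | 0 + (0 + 0 + 0 | 0)) | b.(a.0 | a.0) + a.0) | 0\{b,c} has moves =a=> m13, =b=> m14
  m6 = 0 | (a.0)\{b,c} has moves =a=> m13
  m7 = (0\{a} + 0 | 0 + (0 + 0 + 0 | 0)) | (a.0 | a.0) | (a.0)\{b,c} has moves =a=> m14, =a=> m15, =a=> m16
  m8 = 0 | (0\{c} | a.0) has moves =a=> m17
  m9 = ((0\{a} + 0 | 0 + (0 + 0 + 0 | 0)) | b.(a.0 | a.0) + a.0) | (0\{c} | 0) has moves =a=> m17, =b=> m18
  m10 = (0\{a} + 0 | 0 + (0 + 0 + 0 | 0)) | (a.0 | a.0) | (0\{c} | a.0) has moves =a=> m18, =a=> m19, =a=> m20
  m11 = (0\{a} + 0 | 0 + (0 + 0 + 0 | 0)) | (0 | a.0) | (a.(a.0)\{b,c} + b.(0\{c} | a.0)) has moves =a=> m15, =a=> m21, =b=> m19
  m12 = (0\{a} + 0 | 0 + (0 + 0 + 0 | 0)) | (a.0 | 0) | (a.(a.0)\{b,c} + b.(0\{c} | a.0)) has moves =a=> m16, =a=> m21, =b=> m20
  m13 = 0 | 0\{b,c} has moves ∅
  m14 = (0\{a} + 0 | 0 + (0 + 0 + 0 | 0)) | (a.0 | a.0) | 0\{b,c} has moves =a=> m22, =a=> m23
  m15 = (0\{a} + 0 | 0 + (0 + 0 + 0 | 0)) | (0 | a.0) | (a.0)\{b,c} has moves =a=> m22, =a=> m24
  m16 = (0\{a} + 0 | 0 + (0 + 0 + 0 | 0)) | (a.0 | 0) | (a.0)\{b,c} has moves =a=> m23, =a=> m24
  m17 = 0 | (0\{c} | 0) has moves ∅
  m18 = (0\{a} + 0 | 0 + (0 + 0 + 0 | 0)) | (a.0 | a.0) | (0\{c} | 0) has moves =a=> m25, =a=> m26
  m19 = (0\{a} + 0 | 0 + (0 + 0 + 0 | 0)) | (0 | a.0) | (0\{c} | a.0) has moves =a=> m25, =a=> m27
  m20 = (0\{a} + 0 | 0 + (0 + 0 + 0 | 0)) | (a.0 | 0) | (0\{c} | a.0) has moves =a=> m26, =a=> m27
  m21 = (0\{a} + 0 | 0 + (0 + 0 + 0 | 0)) | (0 | 0) | (a.(a.0)\{b,c} + b.(0\{c} | a.0)) has moves =a=> m24, =b=> m27
  m22 = (0\{a} + 0 | 0 + (0 + 0 + 0 | 0)) | (0 | a.0) | 0\{b,c} has moves =a=> m28
  m23 = (0\{a} + 0 | 0 + (0 + 0 + 0 | 0)) | (a.0 | 0) | 0\{b,c} has moves =a=> m28
  m24 = (0\{a} + 0 | 0 + (0 + 0 + 0 | 0)) | (0 | 0) | (a.0)\{b,c} has moves =a=> m28
  m25 = (0\{a} + 0 | 0 + (0 + 0 + 0 | 0)) | (0 | a.0) | (0\{c} | 0) has moves =a=> m29
  m26 = (0\{a} + 0 | 0 + (0 + 0 + 0 | 0)) | (a.0 | 0) | (0\{c} | 0) has moves =a=> m29
  m27 = (0\{a} + 0 | 0 + (0 + 0 + 0 | 0)) | (0 | 0) | (0\{c} | a.0) has moves =a=> m29
  m28 = (0\{a} + 0 | 0 + (0 + 0 + 0 | 0)) | (0 | 0) | 0\{b,c} has moves ∅
  m29 = (0\{a} + 0 | 0 + (0 + 0 + 0 | 0)) | (0 | 0) | (0\{c} | 0) has moves ∅
LTS(Q): 25 reachable states
  n0 = (0\{a} + 0 | 0 + (0 + 0 + 0 | 0)) | b.(a.0 | a.0) | (a.(a.0)\{b,c} + b.(0\{c} | a.0)) has moves =a=> n1, =b=> n2, =b=> n3
  n1 = (0\{a} + 0 | 0 + (0 + 0 + 0 | 0)) | b.(a.0 | a.0) | (a.0)\{b,c} has moves =a=> n4, =b=> n5
  n2 = (0\{a} + 0 | 0 + (0 + 0 + 0 | 0)) | (a.0 | a.0) | (a.(a.0)\{b,c} + b.(0\{c} | a.0)) has moves =a=> n5, =a=> n6, =a=> n7, =b=> n8
  n3 = (0\{a} + 0 | 0 + (0 + 0 + 0 | 0)) | b.(a.0 | a.0) | (0\{c} | a.0) has moves =a=> n9, =b=> n8
  n4 = (0\{a} + 0 | 0 + (0 + 0 + 0 | 0)) | b.(a.0 | a.0) | 0\{b,c} has moves =b=> n10
  n5 = (0\{a} + 0 | 0 + (0 + 0 + 0 | 0)) | (a.0 | a.0) | (a.0)\{b,c} has moves =a=> n10, =a=> n11, =a=> n12
  n6 = (0\{a} + 0 | 0 + (0 + 0 + 0 | 0)) | (0 | a.0) | (a.(a.0)\{b,c} + b.(0\{c} | a.0)) has moves =a=> n11, =a=> n13, =b=> n14
  n7 = (0\{a} + 0 | 0 + (0 + 0 + 0 | 0)) | (a.0 | 0) | (a.(a.0)\{b,c} + b.(0\{c} | a.0)) has moves =a=> n12, =a=> n13, =b=> n15
  n8 = (0\{a} + 0 | 0 + (0 + 0 + 0 | 0)) | (a.0 | a.0) | (0\{c} | a.0) has moves =a=> n14, =a=> n15, =a=> n16
  n9 = (0\{a} + 0 | 0 + (0 + 0 + 0 | 0)) | b.(a.0 | a.0) | (0\{c} | 0) has moves =b=> n16
  n10 = (0\{a} + 0 | 0 + (0 + 0 + 0 | 0)) | (a.0 | a.0) | 0\{b,c} has moves =a=> n17, =a=> n18
  n11 = (0\{a} + 0 | 0 + (0 + 0 + 0 | 0)) | (0 | a.0) | (a.0)\{b,c} has moves =a=> n17, =a=> n19
  n12 = (0\{a} + 0 | 0 + (0 + 0 + 0 | 0)) | (a.0 | 0) | (a.0)\{b,c} has moves =a=> n18, =a=> n19
  n13 = (0\{a} + 0 | 0 + (0 + 0 + 0 | 0)) | (0 | 0) | (a.(a.0)\{b,c} + b.(0\{c} | a.0)) has moves =a=> n19, =b=> n20
  n14 = (0\{a} + 0 | 0 + (0 + 0 + 0 | 0)) | (0 | a.0) | (0\{c} | a.0) has moves =a=> n20, =a=> n21
  n15 = (0\{a} + 0 | 0 + (0 + 0 + 0 | 0)) | (a.0 | 0) | (0\{c} | a.0) has moves =a=> n20, =a=> n22
  n16 = (0\{a} + 0 | 0 + (0 + 0 + 0 | 0)) | (a.0 | a.0) | (0\{c} | 0) has moves =a=> n21, =a=> n22
  n17 = (0\{a} + 0 | 0 + (0 + 0 + 0 | 0)) | (0 | a.0) | 0\{b,c} has moves =a=> n23
  n18 = (0\{a} + 0 | 0 + (0 + 0 + 0 | 0)) | (a.0 | 0) | 0\{b,c} has moves =a=> n23
  n19 = (0\{a} + 0 | 0 + (0 + 0 + 0 | 0)) | (0 | 0) | (a.0)\{b,c} has moves =a=> n23
  n20 = (0\{a} + 0 | 0 + (0 + 0 + 0 | 0)) | (0 | 0) | (0\{c} | a.0) has moves =a=> n24
  n21 = (0\{a} + 0 | 0 + (0 + 0 + 0 | 0)) | (0 | a.0) | (0\{c} | 0) has moves =a=> n24
  n22 = (0\{a} + 0 | 0 + (0 + 0 + 0 | 0)) | (a.0 | 0) | (0\{c} | 0) has moves =a=> n24
  n23 = (0\{a} + 0 | 0 + (0 + 0 + 0 | 0)) | (0 | 0) | 0\{b,c} has moves ∅
  n24 = (0\{a} + 0 | 0 + (0 + 0 + 0 | 0)) | (0 | 0) | (0\{c} | 0) has moves ∅
Coarsest stable partition (strong bisimilarity classes):
  B0 = {m0}
  B1 = {m2, m21, n13}
  B2 = {m22, m23, m24, m25, m26, m27, m6, m8, n17, n18, n19, n20, n21, n22}
  B3 = {m13, m17, m28, m29, n23, n24}
  B4 = {m1, m3}
  B5 = {m5, m9}
  B6 = {m14, m15, m16, m18, m19, m20, n10, n11, n12, n14, n15, n16}
  B7 = {m10, m7, n5, n8}
  B8 = {m4, n2}
  B9 = {m11, m12, n6, n7}
  B10 = {n0}
  B11 = {n1, n3}
  B12 = {n4, n9}
m0 ∈ B0, n0 ∈ B10 → different blocks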